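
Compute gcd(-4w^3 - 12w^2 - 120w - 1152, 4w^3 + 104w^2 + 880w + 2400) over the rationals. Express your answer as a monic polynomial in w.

Euclidean algorithm in ℚ[w]:
  -4w^3 - 12w^2 - 120w - 1152 = (-1)(4w^3 + 104w^2 + 880w + 2400) + (92w^2 + 760w + 1248)
  4w^3 + 104w^2 + 880w + 2400 = ((1/23)w + 408/529)(92w^2 + 760w + 1248) + ((126736/529)w + 760416/529)
  92w^2 + 760w + 1248 = ((12167/31684)w + 6877/7921)((126736/529)w + 760416/529) + (0)
Last nonzero remainder: (126736/529)w + 760416/529. Dividing through by 126736/529 gives the monic gcd w + 6.

w + 6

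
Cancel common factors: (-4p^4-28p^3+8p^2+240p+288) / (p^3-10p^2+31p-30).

Apply the Euclidean algorithm:
  -4p^4-28p^3+8p^2+240p+288 = (-4p-68)(p^3-10p^2+31p-30) + (-548p^2+2228p-1752)
  p^3-10p^2+31p-30 = (-(1/548)p+813/75076)(-548p^2+2228p-1752) + ((68992/18769)p-206976/18769)
  -548p^2+2228p-1752 = (-(2571353/17248)p+1370137/8624)((68992/18769)p-206976/18769) + (0)
Last nonzero remainder: (68992/18769)p-206976/18769. Dividing through by 68992/18769 gives the monic gcd p-3.
Cancel p-3 from numerator and denominator to get the reduced form.

(-4p^3-40p^2-112p-96)/(p^2-7p+10)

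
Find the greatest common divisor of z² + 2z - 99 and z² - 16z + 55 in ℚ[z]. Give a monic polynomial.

By polynomial division,
  z² + 2z - 99 = (z² - 16z + 55) + (18z - 154)
  z² - 16z + 55 = ((1/18)z - 67/162)(18z - 154) + (-704/81)
  18z - 154 = (-(729/352)z + 567/32)(-704/81) + (0)
The last nonzero remainder is the constant -704/81, so the polynomials are coprime and gcd = 1.

1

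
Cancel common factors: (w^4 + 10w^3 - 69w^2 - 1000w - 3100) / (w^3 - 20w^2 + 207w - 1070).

Repeated division with remainder:
  w^4 + 10w^3 - 69w^2 - 1000w - 3100 = (w + 30)(w^3 - 20w^2 + 207w - 1070) + (324w^2 - 6140w + 29000)
  w^3 - 20w^2 + 207w - 1070 = ((1/324)w - 85/26244)(324w^2 - 6140w + 29000) + ((640402/6561)w - 6404020/6561)
  324w^2 - 6140w + 29000 = ((1062882/320201)w - 9513450/320201)((640402/6561)w - 6404020/6561) + (0)
Last nonzero remainder: (640402/6561)w - 6404020/6561. Dividing through by 640402/6561 gives the monic gcd w - 10.
Cancel w - 10 from numerator and denominator to get the reduced form.

(w^3 + 20w^2 + 131w + 310)/(w^2 - 10w + 107)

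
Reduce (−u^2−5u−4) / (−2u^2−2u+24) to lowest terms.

Repeated division with remainder:
  −u^2−5u−4 = (1/2)(−2u^2−2u+24) + (−4u−16)
  −2u^2−2u+24 = ((1/2)u−3/2)(−4u−16) + (0)
Last nonzero remainder: −4u−16. Dividing through by −4 gives the monic gcd u+4.
Cancel u+4 from numerator and denominator to get the reduced form.

(u+1)/(2u−6)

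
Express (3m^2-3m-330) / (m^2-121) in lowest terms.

(3m+30)/(m+11)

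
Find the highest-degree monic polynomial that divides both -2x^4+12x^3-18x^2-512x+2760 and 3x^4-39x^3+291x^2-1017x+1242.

x^2-7x+46

Apply the Euclidean algorithm:
  -2x^4+12x^3-18x^2-512x+2760 = (-2/3)(3x^4-39x^3+291x^2-1017x+1242) + (-14x^3+176x^2-1190x+3588)
  3x^4-39x^3+291x^2-1017x+1242 = (-(3/14)x+9/98)(-14x^3+176x^2-1190x+3588) + ((972/49)x^2-(972/7)x+44712/49)
  -14x^3+176x^2-1190x+3588 = (-(343/486)x+637/162)((972/49)x^2-(972/7)x+44712/49) + (0)
Last nonzero remainder: (972/49)x^2-(972/7)x+44712/49. Dividing through by 972/49 gives the monic gcd x^2-7x+46.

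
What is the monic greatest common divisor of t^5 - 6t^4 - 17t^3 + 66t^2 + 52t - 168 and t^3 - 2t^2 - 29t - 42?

t^3 - 2t^2 - 29t - 42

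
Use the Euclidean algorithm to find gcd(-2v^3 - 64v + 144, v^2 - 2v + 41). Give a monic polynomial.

1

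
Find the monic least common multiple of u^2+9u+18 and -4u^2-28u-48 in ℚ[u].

u^3+13u^2+54u+72

Repeated division with remainder:
  u^2+9u+18 = (-1/4)(-4u^2-28u-48) + (2u+6)
  -4u^2-28u-48 = (-2u-8)(2u+6) + (0)
Last nonzero remainder: 2u+6. Dividing through by 2 gives the monic gcd u+3.
Then lcm(f, g) = f·g / gcd(f, g); expanding and making the result monic gives the answer.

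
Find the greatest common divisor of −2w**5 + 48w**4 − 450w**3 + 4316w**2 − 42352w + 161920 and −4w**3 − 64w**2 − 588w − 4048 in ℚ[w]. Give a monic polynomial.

w**2 + 5w + 92

Euclidean algorithm in ℚ[w]:
  −2w**5 + 48w**4 − 450w**3 + 4316w**2 − 42352w + 161920 = ((1/2)w**2 − 20w + 359)(−4w**3 − 64w**2 − 588w − 4048) + (17556w**2 + 87780w + 1615152)
  −4w**3 − 64w**2 − 588w − 4048 = (−(1/4389)w − 1/399)(17556w**2 + 87780w + 1615152) + (0)
Last nonzero remainder: 17556w**2 + 87780w + 1615152. Dividing through by 17556 gives the monic gcd w**2 + 5w + 92.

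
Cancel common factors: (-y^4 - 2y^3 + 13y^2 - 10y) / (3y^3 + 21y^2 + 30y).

(-y^2 + 3y - 2)/(3y + 6)

Euclidean algorithm in ℚ[y]:
  -y^4 - 2y^3 + 13y^2 - 10y = (-(1/3)y + 5/3)(3y^3 + 21y^2 + 30y) + (-12y^2 - 60y)
  3y^3 + 21y^2 + 30y = (-(1/4)y - 1/2)(-12y^2 - 60y) + (0)
Last nonzero remainder: -12y^2 - 60y. Dividing through by -12 gives the monic gcd y^2 + 5y.
Cancel y^2 + 5y from numerator and denominator to get the reduced form.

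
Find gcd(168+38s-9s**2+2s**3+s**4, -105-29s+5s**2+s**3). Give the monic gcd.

Apply the Euclidean algorithm:
  s**4+2s**3-9s**2+38s+168 = (s-3)(s**3+5s**2-29s-105) + (35s**2+56s-147)
  s**3+5s**2-29s-105 = ((1/35)s+17/175)(35s**2+56s-147) + (-(756/25)s-2268/25)
  35s**2+56s-147 = (-(125/108)s+175/108)(-(756/25)s-2268/25) + (0)
Last nonzero remainder: -(756/25)s-2268/25. Dividing through by -756/25 gives the monic gcd s+3.

3+s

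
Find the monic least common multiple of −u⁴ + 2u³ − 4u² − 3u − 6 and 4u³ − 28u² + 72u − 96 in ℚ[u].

u⁵ − 6u⁴ + 12u³ − 13u² − 6u − 24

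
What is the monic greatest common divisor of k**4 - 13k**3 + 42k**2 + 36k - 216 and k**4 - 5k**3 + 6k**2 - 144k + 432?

k**2 - 9k + 18

Euclidean algorithm in ℚ[k]:
  k**4 - 13k**3 + 42k**2 + 36k - 216 = (k**4 - 5k**3 + 6k**2 - 144k + 432) + (-8k**3 + 36k**2 + 180k - 648)
  k**4 - 5k**3 + 6k**2 - 144k + 432 = (-(1/8)k + 1/16)(-8k**3 + 36k**2 + 180k - 648) + ((105/4)k**2 - (945/4)k + 945/2)
  -8k**3 + 36k**2 + 180k - 648 = (-(32/105)k - 48/35)((105/4)k**2 - (945/4)k + 945/2) + (0)
Last nonzero remainder: (105/4)k**2 - (945/4)k + 945/2. Dividing through by 105/4 gives the monic gcd k**2 - 9k + 18.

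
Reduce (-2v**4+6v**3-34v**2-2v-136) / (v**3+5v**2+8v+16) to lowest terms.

(-2v**2+8v-34)/(v+4)

By polynomial division,
  -2v**4+6v**3-34v**2-2v-136 = (-2v+16)(v**3+5v**2+8v+16) + (-98v**2-98v-392)
  v**3+5v**2+8v+16 = (-(1/98)v-2/49)(-98v**2-98v-392) + (0)
Last nonzero remainder: -98v**2-98v-392. Dividing through by -98 gives the monic gcd v**2+v+4.
Cancel v**2+v+4 from numerator and denominator to get the reduced form.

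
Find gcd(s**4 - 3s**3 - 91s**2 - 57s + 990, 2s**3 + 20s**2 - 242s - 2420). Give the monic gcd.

Apply the Euclidean algorithm:
  s**4 - 3s**3 - 91s**2 - 57s + 990 = ((1/2)s - 13/2)(2s**3 + 20s**2 - 242s - 2420) + (160s**2 - 420s - 14740)
  2s**3 + 20s**2 - 242s - 2420 = ((1/80)s + 101/640)(160s**2 - 420s - 14740) + ((273/32)s - 3003/32)
  160s**2 - 420s - 14740 = ((5120/273)s + 42880/273)((273/32)s - 3003/32) + (0)
Last nonzero remainder: (273/32)s - 3003/32. Dividing through by 273/32 gives the monic gcd s - 11.

s - 11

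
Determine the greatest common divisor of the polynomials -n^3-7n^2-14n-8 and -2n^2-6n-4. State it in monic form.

Repeated division with remainder:
  -n^3-7n^2-14n-8 = ((1/2)n+2)(-2n^2-6n-4) + (0)
Last nonzero remainder: -2n^2-6n-4. Dividing through by -2 gives the monic gcd n^2+3n+2.

n^2+3n+2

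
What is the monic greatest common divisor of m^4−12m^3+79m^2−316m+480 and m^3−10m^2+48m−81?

Repeated division with remainder:
  m^4−12m^3+79m^2−316m+480 = (m−2)(m^3−10m^2+48m−81) + (11m^2−139m+318)
  m^3−10m^2+48m−81 = ((1/11)m+29/121)(11m^2−139m+318) + ((6341/121)m−19023/121)
  11m^2−139m+318 = ((1331/6341)m−12826/6341)((6341/121)m−19023/121) + (0)
Last nonzero remainder: (6341/121)m−19023/121. Dividing through by 6341/121 gives the monic gcd m−3.

m−3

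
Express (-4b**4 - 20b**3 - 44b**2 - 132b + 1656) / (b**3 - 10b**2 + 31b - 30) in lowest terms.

Apply the Euclidean algorithm:
  -4b**4 - 20b**3 - 44b**2 - 132b + 1656 = (-4b - 60)(b**3 - 10b**2 + 31b - 30) + (-520b**2 + 1608b - 144)
  b**3 - 10b**2 + 31b - 30 = (-(1/520)b + 449/33800)(-520b**2 + 1608b - 144) + ((39556/4225)b - 118668/4225)
  -520b**2 + 1608b - 144 = (-(549250/9889)b + 50700/9889)((39556/4225)b - 118668/4225) + (0)
Last nonzero remainder: (39556/4225)b - 118668/4225. Dividing through by 39556/4225 gives the monic gcd b - 3.
Cancel b - 3 from numerator and denominator to get the reduced form.

(-4b**3 - 32b**2 - 140b - 552)/(b**2 - 7b + 10)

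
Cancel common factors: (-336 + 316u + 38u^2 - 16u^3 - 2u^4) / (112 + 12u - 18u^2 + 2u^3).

Apply the Euclidean algorithm:
  -2u^4 - 16u^3 + 38u^2 + 316u - 336 = (-u - 17)(2u^3 - 18u^2 + 12u + 112) + (-256u^2 + 632u + 1568)
  2u^3 - 18u^2 + 12u + 112 = (-(1/128)u + 209/4096)(-256u^2 + 632u + 1568) + (-(4095/512)u + 4095/128)
  -256u^2 + 632u + 1568 = ((131072/4095)u + 28672/585)(-(4095/512)u + 4095/128) + (0)
Last nonzero remainder: -(4095/512)u + 4095/128. Dividing through by -4095/512 gives the monic gcd u - 4.
Cancel u - 4 from numerator and denominator to get the reduced form.

(42 - 29u - 12u^2 - u^3)/(-14 - 5u + u^2)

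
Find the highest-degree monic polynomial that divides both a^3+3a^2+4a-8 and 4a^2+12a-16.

Euclidean algorithm in ℚ[a]:
  a^3+3a^2+4a-8 = ((1/4)a)(4a^2+12a-16) + (8a-8)
  4a^2+12a-16 = ((1/2)a+2)(8a-8) + (0)
Last nonzero remainder: 8a-8. Dividing through by 8 gives the monic gcd a-1.

a-1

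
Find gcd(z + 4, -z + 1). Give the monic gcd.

1

Apply the Euclidean algorithm:
  z + 4 = (-1)(-z + 1) + (5)
  -z + 1 = (-(1/5)z + 1/5)(5) + (0)
The last nonzero remainder is the constant 5, so the polynomials are coprime and gcd = 1.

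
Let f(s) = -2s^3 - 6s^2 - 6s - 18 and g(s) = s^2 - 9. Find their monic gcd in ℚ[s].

By polynomial division,
  -2s^3 - 6s^2 - 6s - 18 = (-2s - 6)(s^2 - 9) + (-24s - 72)
  s^2 - 9 = (-(1/24)s + 1/8)(-24s - 72) + (0)
Last nonzero remainder: -24s - 72. Dividing through by -24 gives the monic gcd s + 3.

s + 3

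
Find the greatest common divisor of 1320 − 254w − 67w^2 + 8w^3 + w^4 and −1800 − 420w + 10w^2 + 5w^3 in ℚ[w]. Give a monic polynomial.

Apply the Euclidean algorithm:
  w^4 + 8w^3 − 67w^2 − 254w + 1320 = ((1/5)w + 6/5)(5w^3 + 10w^2 − 420w − 1800) + (5w^2 + 610w + 3480)
  5w^3 + 10w^2 − 420w − 1800 = (w − 120)(5w^2 + 610w + 3480) + (69300w + 415800)
  5w^2 + 610w + 3480 = ((1/13860)w + 29/3465)(69300w + 415800) + (0)
Last nonzero remainder: 69300w + 415800. Dividing through by 69300 gives the monic gcd w + 6.

6 + w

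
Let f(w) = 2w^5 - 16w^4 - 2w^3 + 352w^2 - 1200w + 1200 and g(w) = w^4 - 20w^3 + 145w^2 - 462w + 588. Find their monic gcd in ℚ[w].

w^2 - 6w + 12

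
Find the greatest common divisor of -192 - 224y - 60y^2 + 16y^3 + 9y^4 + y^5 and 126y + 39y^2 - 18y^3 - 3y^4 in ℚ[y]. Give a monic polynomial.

Euclidean algorithm in ℚ[y]:
  y^5 + 9y^4 + 16y^3 - 60y^2 - 224y - 192 = (-(1/3)y - 1)(-3y^4 - 18y^3 + 39y^2 + 126y) + (11y^3 + 21y^2 - 98y - 192)
  -3y^4 - 18y^3 + 39y^2 + 126y = (-(3/11)y - 135/121)(11y^3 + 21y^2 - 98y - 192) + ((4320/121)y^2 - (4320/121)y - 25920/121)
  11y^3 + 21y^2 - 98y - 192 = ((1331/4320)y + 121/135)((4320/121)y^2 - (4320/121)y - 25920/121) + (0)
Last nonzero remainder: (4320/121)y^2 - (4320/121)y - 25920/121. Dividing through by 4320/121 gives the monic gcd y^2 - y - 6.

-6 - y + y^2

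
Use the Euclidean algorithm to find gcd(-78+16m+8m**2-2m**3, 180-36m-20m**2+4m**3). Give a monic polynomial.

3+m

By polynomial division,
  -2m**3+8m**2+16m-78 = (-1/2)(4m**3-20m**2-36m+180) + (-2m**2-2m+12)
  4m**3-20m**2-36m+180 = (-2m+12)(-2m**2-2m+12) + (12m+36)
  -2m**2-2m+12 = (-(1/6)m+1/3)(12m+36) + (0)
Last nonzero remainder: 12m+36. Dividing through by 12 gives the monic gcd m+3.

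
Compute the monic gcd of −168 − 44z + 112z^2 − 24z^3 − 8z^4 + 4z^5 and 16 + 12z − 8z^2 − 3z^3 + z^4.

−2 − z + z^2

Repeated division with remainder:
  4z^5 − 8z^4 − 24z^3 + 112z^2 − 44z − 168 = (4z + 4)(z^4 − 3z^3 − 8z^2 + 12z + 16) + (20z^3 + 96z^2 − 156z − 232)
  z^4 − 3z^3 − 8z^2 + 12z + 16 = ((1/20)z − 39/100)(20z^3 + 96z^2 − 156z − 232) + ((931/25)z^2 − (931/25)z − 1862/25)
  20z^3 + 96z^2 − 156z − 232 = ((500/931)z + 2900/931)((931/25)z^2 − (931/25)z − 1862/25) + (0)
Last nonzero remainder: (931/25)z^2 − (931/25)z − 1862/25. Dividing through by 931/25 gives the monic gcd z^2 − z − 2.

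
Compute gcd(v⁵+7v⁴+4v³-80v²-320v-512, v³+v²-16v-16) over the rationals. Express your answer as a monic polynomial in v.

v²-16

Apply the Euclidean algorithm:
  v⁵+7v⁴+4v³-80v²-320v-512 = (v²+6v+14)(v³+v²-16v-16) + (18v²-288)
  v³+v²-16v-16 = ((1/18)v+1/18)(18v²-288) + (0)
Last nonzero remainder: 18v²-288. Dividing through by 18 gives the monic gcd v²-16.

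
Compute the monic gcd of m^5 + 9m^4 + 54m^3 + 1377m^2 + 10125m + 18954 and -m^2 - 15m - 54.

Repeated division with remainder:
  m^5 + 9m^4 + 54m^3 + 1377m^2 + 10125m + 18954 = (-m^3 + 6m^2 - 90m - 351)(-m^2 - 15m - 54) + (0)
Last nonzero remainder: -m^2 - 15m - 54. Dividing through by -1 gives the monic gcd m^2 + 15m + 54.

m^2 + 15m + 54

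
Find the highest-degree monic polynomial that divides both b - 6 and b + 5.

1

Repeated division with remainder:
  b - 6 = (b + 5) + (-11)
  b + 5 = (-(1/11)b - 5/11)(-11) + (0)
The last nonzero remainder is the constant -11, so the polynomials are coprime and gcd = 1.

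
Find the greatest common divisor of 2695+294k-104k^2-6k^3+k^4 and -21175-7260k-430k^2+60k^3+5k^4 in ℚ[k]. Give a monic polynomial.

Euclidean algorithm in ℚ[k]:
  k^4-6k^3-104k^2+294k+2695 = (1/5)(5k^4+60k^3-430k^2-7260k-21175) + (-18k^3-18k^2+1746k+6930)
  5k^4+60k^3-430k^2-7260k-21175 = (-(5/18)k-55/18)(-18k^3-18k^2+1746k+6930) + (0)
Last nonzero remainder: -18k^3-18k^2+1746k+6930. Dividing through by -18 gives the monic gcd k^3+k^2-97k-385.

-385-97k+k^2+k^3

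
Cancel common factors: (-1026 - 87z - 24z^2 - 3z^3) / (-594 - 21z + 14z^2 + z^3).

(-114 + 3z - 3z^2)/(-66 + 5z + z^2)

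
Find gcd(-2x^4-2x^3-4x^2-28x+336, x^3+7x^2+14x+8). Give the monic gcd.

x+4

Euclidean algorithm in ℚ[x]:
  -2x^4-2x^3-4x^2-28x+336 = (-2x+12)(x^3+7x^2+14x+8) + (-60x^2-180x+240)
  x^3+7x^2+14x+8 = (-(1/60)x-1/15)(-60x^2-180x+240) + (6x+24)
  -60x^2-180x+240 = (-10x+10)(6x+24) + (0)
Last nonzero remainder: 6x+24. Dividing through by 6 gives the monic gcd x+4.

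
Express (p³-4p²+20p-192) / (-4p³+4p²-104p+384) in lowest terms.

(-p+6)/(4p-12)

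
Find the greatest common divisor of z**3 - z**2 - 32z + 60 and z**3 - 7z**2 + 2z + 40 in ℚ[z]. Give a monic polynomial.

z - 5

Euclidean algorithm in ℚ[z]:
  z**3 - z**2 - 32z + 60 = (z**3 - 7z**2 + 2z + 40) + (6z**2 - 34z + 20)
  z**3 - 7z**2 + 2z + 40 = ((1/6)z - 2/9)(6z**2 - 34z + 20) + (-(80/9)z + 400/9)
  6z**2 - 34z + 20 = (-(27/40)z + 9/20)(-(80/9)z + 400/9) + (0)
Last nonzero remainder: -(80/9)z + 400/9. Dividing through by -80/9 gives the monic gcd z - 5.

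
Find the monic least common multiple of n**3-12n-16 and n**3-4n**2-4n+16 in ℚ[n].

Apply the Euclidean algorithm:
  n**3-12n-16 = (n**3-4n**2-4n+16) + (4n**2-8n-32)
  n**3-4n**2-4n+16 = ((1/4)n-1/2)(4n**2-8n-32) + (0)
Last nonzero remainder: 4n**2-8n-32. Dividing through by 4 gives the monic gcd n**2-2n-8.
Then lcm(f, g) = f·g / gcd(f, g); expanding and making the result monic gives the answer.

n**4-2n**3-12n**2+8n+32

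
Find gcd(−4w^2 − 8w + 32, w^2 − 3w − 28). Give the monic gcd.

Repeated division with remainder:
  −4w^2 − 8w + 32 = (−4)(w^2 − 3w − 28) + (−20w − 80)
  w^2 − 3w − 28 = (−(1/20)w + 7/20)(−20w − 80) + (0)
Last nonzero remainder: −20w − 80. Dividing through by −20 gives the monic gcd w + 4.

w + 4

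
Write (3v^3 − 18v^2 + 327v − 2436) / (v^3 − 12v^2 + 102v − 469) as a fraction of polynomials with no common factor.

Apply the Euclidean algorithm:
  3v^3 − 18v^2 + 327v − 2436 = (3)(v^3 − 12v^2 + 102v − 469) + (18v^2 + 21v − 1029)
  v^3 − 12v^2 + 102v − 469 = ((1/18)v − 79/108)(18v^2 + 21v − 1029) + ((6283/36)v − 43981/36)
  18v^2 + 21v − 1029 = ((648/6283)v + 5292/6283)((6283/36)v − 43981/36) + (0)
Last nonzero remainder: (6283/36)v − 43981/36. Dividing through by 6283/36 gives the monic gcd v − 7.
Cancel v − 7 from numerator and denominator to get the reduced form.

(3v^2 + 3v + 348)/(v^2 − 5v + 67)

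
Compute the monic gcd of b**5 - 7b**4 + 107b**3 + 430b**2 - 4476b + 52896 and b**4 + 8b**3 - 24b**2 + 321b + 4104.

Euclidean algorithm in ℚ[b]:
  b**5 - 7b**4 + 107b**3 + 430b**2 - 4476b + 52896 = (b - 15)(b**4 + 8b**3 - 24b**2 + 321b + 4104) + (251b**3 - 251b**2 - 3765b + 114456)
  b**4 + 8b**3 - 24b**2 + 321b + 4104 = ((1/251)b + 9/251)(251b**3 - 251b**2 - 3765b + 114456) + (0)
Last nonzero remainder: 251b**3 - 251b**2 - 3765b + 114456. Dividing through by 251 gives the monic gcd b**3 - b**2 - 15b + 456.

b**3 - b**2 - 15b + 456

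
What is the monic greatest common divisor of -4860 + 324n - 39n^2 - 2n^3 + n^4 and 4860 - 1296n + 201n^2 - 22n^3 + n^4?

Euclidean algorithm in ℚ[n]:
  n^4 - 2n^3 - 39n^2 + 324n - 4860 = (n^4 - 22n^3 + 201n^2 - 1296n + 4860) + (20n^3 - 240n^2 + 1620n - 9720)
  n^4 - 22n^3 + 201n^2 - 1296n + 4860 = ((1/20)n - 1/2)(20n^3 - 240n^2 + 1620n - 9720) + (0)
Last nonzero remainder: 20n^3 - 240n^2 + 1620n - 9720. Dividing through by 20 gives the monic gcd n^3 - 12n^2 + 81n - 486.

-486 + 81n - 12n^2 + n^3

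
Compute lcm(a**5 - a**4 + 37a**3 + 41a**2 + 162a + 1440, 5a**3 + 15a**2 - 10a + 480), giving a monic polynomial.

Euclidean algorithm in ℚ[a]:
  a**5 - a**4 + 37a**3 + 41a**2 + 162a + 1440 = ((1/5)a**2 - (4/5)a + 51/5)(5a**3 + 15a**2 - 10a + 480) + (-216a**2 + 648a - 3456)
  5a**3 + 15a**2 - 10a + 480 = (-(5/216)a - 5/36)(-216a**2 + 648a - 3456) + (0)
Last nonzero remainder: -216a**2 + 648a - 3456. Dividing through by -216 gives the monic gcd a**2 - 3a + 16.
Then lcm(f, g) = f·g / gcd(f, g); expanding and making the result monic gives the answer.

a**6 + 5a**5 + 31a**4 + 263a**3 + 408a**2 + 2412a + 8640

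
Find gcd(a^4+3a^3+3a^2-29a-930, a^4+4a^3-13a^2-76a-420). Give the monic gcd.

By polynomial division,
  a^4+3a^3+3a^2-29a-930 = (a^4+4a^3-13a^2-76a-420) + (-a^3+16a^2+47a-510)
  a^4+4a^3-13a^2-76a-420 = (-a-20)(-a^3+16a^2+47a-510) + (354a^2+354a-10620)
  -a^3+16a^2+47a-510 = (-(1/354)a+17/354)(354a^2+354a-10620) + (0)
Last nonzero remainder: 354a^2+354a-10620. Dividing through by 354 gives the monic gcd a^2+a-30.

a^2+a-30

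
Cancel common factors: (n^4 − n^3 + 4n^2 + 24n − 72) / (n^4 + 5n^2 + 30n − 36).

Euclidean algorithm in ℚ[n]:
  n^4 − n^3 + 4n^2 + 24n − 72 = (n^4 + 5n^2 + 30n − 36) + (−n^3 − n^2 − 6n − 36)
  n^4 + 5n^2 + 30n − 36 = (−n + 1)(−n^3 − n^2 − 6n − 36) + (0)
Last nonzero remainder: −n^3 − n^2 − 6n − 36. Dividing through by −1 gives the monic gcd n^3 + n^2 + 6n + 36.
Cancel n^3 + n^2 + 6n + 36 from numerator and denominator to get the reduced form.

(n − 2)/(n − 1)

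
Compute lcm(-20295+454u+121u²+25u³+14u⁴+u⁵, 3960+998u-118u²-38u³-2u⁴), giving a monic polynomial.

Repeated division with remainder:
  u⁵+14u⁴+25u³+121u²+454u-20295 = (-(1/2)u+5/2)(-2u⁴-38u³-118u²+998u+3960) + (61u³+915u²-61u-30195)
  -2u⁴-38u³-118u²+998u+3960 = (-(2/61)u-8/61)(61u³+915u²-61u-30195) + (0)
Last nonzero remainder: 61u³+915u²-61u-30195. Dividing through by 61 gives the monic gcd u³+15u²-u-495.
Then lcm(f, g) = f·g / gcd(f, g); expanding and making the result monic gives the answer.

-81180-18479u+938u²+221u³+81u⁴+18u⁵+u⁶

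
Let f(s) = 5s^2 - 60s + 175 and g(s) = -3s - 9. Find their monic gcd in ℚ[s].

1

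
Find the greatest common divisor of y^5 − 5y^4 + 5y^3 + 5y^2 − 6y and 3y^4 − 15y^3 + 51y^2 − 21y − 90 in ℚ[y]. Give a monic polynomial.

y^2 − y − 2

By polynomial division,
  y^5 − 5y^4 + 5y^3 + 5y^2 − 6y = ((1/3)y)(3y^4 − 15y^3 + 51y^2 − 21y − 90) + (−12y^3 + 12y^2 + 24y)
  3y^4 − 15y^3 + 51y^2 − 21y − 90 = (−(1/4)y + 1)(−12y^3 + 12y^2 + 24y) + (45y^2 − 45y − 90)
  −12y^3 + 12y^2 + 24y = (−(4/15)y)(45y^2 − 45y − 90) + (0)
Last nonzero remainder: 45y^2 − 45y − 90. Dividing through by 45 gives the monic gcd y^2 − y − 2.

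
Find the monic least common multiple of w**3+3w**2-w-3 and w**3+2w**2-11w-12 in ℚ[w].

By polynomial division,
  w**3+3w**2-w-3 = (w**3+2w**2-11w-12) + (w**2+10w+9)
  w**3+2w**2-11w-12 = (w-8)(w**2+10w+9) + (60w+60)
  w**2+10w+9 = ((1/60)w+3/20)(60w+60) + (0)
Last nonzero remainder: 60w+60. Dividing through by 60 gives the monic gcd w+1.
Then lcm(f, g) = f·g / gcd(f, g); expanding and making the result monic gives the answer.

w**5+4w**4-10w**3-40w**2+9w+36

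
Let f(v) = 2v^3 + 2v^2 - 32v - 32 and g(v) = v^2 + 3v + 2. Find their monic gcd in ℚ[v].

Apply the Euclidean algorithm:
  2v^3 + 2v^2 - 32v - 32 = (2v - 4)(v^2 + 3v + 2) + (-24v - 24)
  v^2 + 3v + 2 = (-(1/24)v - 1/12)(-24v - 24) + (0)
Last nonzero remainder: -24v - 24. Dividing through by -24 gives the monic gcd v + 1.

v + 1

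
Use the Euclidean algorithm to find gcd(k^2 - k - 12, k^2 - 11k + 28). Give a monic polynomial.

Euclidean algorithm in ℚ[k]:
  k^2 - k - 12 = (k^2 - 11k + 28) + (10k - 40)
  k^2 - 11k + 28 = ((1/10)k - 7/10)(10k - 40) + (0)
Last nonzero remainder: 10k - 40. Dividing through by 10 gives the monic gcd k - 4.

k - 4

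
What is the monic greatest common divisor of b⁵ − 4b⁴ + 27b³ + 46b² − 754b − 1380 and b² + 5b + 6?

Apply the Euclidean algorithm:
  b⁵ − 4b⁴ + 27b³ + 46b² − 754b − 1380 = (b³ − 9b² + 66b − 230)(b² + 5b + 6) + (0)
The last nonzero remainder b² + 5b + 6 is already monic.

b² + 5b + 6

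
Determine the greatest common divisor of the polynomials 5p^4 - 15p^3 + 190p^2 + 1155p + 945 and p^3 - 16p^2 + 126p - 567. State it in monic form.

p^2 - 7p + 63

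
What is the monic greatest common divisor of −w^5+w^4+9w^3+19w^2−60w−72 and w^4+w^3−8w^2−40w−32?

Apply the Euclidean algorithm:
  −w^5+w^4+9w^3+19w^2−60w−72 = (−w+2)(w^4+w^3−8w^2−40w−32) + (−w^3−5w^2−12w−8)
  w^4+w^3−8w^2−40w−32 = (−w+4)(−w^3−5w^2−12w−8) + (0)
Last nonzero remainder: −w^3−5w^2−12w−8. Dividing through by −1 gives the monic gcd w^3+5w^2+12w+8.

w^3+5w^2+12w+8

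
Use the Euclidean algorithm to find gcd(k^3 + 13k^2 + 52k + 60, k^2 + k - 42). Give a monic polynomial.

1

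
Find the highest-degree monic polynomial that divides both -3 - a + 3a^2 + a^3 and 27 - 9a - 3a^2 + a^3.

3 + a

Euclidean algorithm in ℚ[a]:
  a^3 + 3a^2 - a - 3 = (a^3 - 3a^2 - 9a + 27) + (6a^2 + 8a - 30)
  a^3 - 3a^2 - 9a + 27 = ((1/6)a - 13/18)(6a^2 + 8a - 30) + ((16/9)a + 16/3)
  6a^2 + 8a - 30 = ((27/8)a - 45/8)((16/9)a + 16/3) + (0)
Last nonzero remainder: (16/9)a + 16/3. Dividing through by 16/9 gives the monic gcd a + 3.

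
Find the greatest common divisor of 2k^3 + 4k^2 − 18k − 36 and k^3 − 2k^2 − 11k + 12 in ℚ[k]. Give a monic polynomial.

k + 3

Apply the Euclidean algorithm:
  2k^3 + 4k^2 − 18k − 36 = (2)(k^3 − 2k^2 − 11k + 12) + (8k^2 + 4k − 60)
  k^3 − 2k^2 − 11k + 12 = ((1/8)k − 5/16)(8k^2 + 4k − 60) + (−(9/4)k − 27/4)
  8k^2 + 4k − 60 = (−(32/9)k + 80/9)(−(9/4)k − 27/4) + (0)
Last nonzero remainder: −(9/4)k − 27/4. Dividing through by −9/4 gives the monic gcd k + 3.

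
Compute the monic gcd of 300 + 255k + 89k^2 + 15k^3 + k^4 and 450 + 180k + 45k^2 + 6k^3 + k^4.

Repeated division with remainder:
  k^4 + 15k^3 + 89k^2 + 255k + 300 = (k^4 + 6k^3 + 45k^2 + 180k + 450) + (9k^3 + 44k^2 + 75k − 150)
  k^4 + 6k^3 + 45k^2 + 180k + 450 = ((1/9)k + 10/81)(9k^3 + 44k^2 + 75k − 150) + ((2530/81)k^2 + (5060/27)k + 12650/27)
  9k^3 + 44k^2 + 75k − 150 = ((729/2530)k − 81/253)((2530/81)k^2 + (5060/27)k + 12650/27) + (0)
Last nonzero remainder: (2530/81)k^2 + (5060/27)k + 12650/27. Dividing through by 2530/81 gives the monic gcd k^2 + 6k + 15.

15 + 6k + k^2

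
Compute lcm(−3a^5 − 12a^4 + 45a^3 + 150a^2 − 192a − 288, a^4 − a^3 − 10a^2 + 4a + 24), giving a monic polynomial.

a^7 + 8a^6 + 5a^5 − 94a^4 − 196a^3 + 152a^2 + 640a + 384

Apply the Euclidean algorithm:
  −3a^5 − 12a^4 + 45a^3 + 150a^2 − 192a − 288 = (−3a − 15)(a^4 − a^3 − 10a^2 + 4a + 24) + (12a^2 − 60a + 72)
  a^4 − a^3 − 10a^2 + 4a + 24 = ((1/12)a^2 + (1/3)a + 1/3)(12a^2 − 60a + 72) + (0)
Last nonzero remainder: 12a^2 − 60a + 72. Dividing through by 12 gives the monic gcd a^2 − 5a + 6.
Then lcm(f, g) = f·g / gcd(f, g); expanding and making the result monic gives the answer.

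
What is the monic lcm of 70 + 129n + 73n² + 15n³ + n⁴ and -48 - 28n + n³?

Repeated division with remainder:
  n⁴ + 15n³ + 73n² + 129n + 70 = (n + 15)(n³ - 28n - 48) + (101n² + 597n + 790)
  n³ - 28n - 48 = ((1/101)n - 597/10201)(101n² + 597n + 790) + (-(9009/10201)n - 18018/10201)
  101n² + 597n + 790 = (-(1030301/9009)n - 4029395/9009)(-(9009/10201)n - 18018/10201) + (0)
Last nonzero remainder: -(9009/10201)n - 18018/10201. Dividing through by -9009/10201 gives the monic gcd n + 2.
Then lcm(f, g) = f·g / gcd(f, g); expanding and making the result monic gives the answer.

-1680 - 3236n - 1940n² - 377n³ + 19n⁴ + 13n⁵ + n⁶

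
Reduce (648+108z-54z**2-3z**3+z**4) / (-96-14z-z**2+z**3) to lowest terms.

Euclidean algorithm in ℚ[z]:
  z**4-3z**3-54z**2+108z+648 = (z-2)(z**3-z**2-14z-96) + (-42z**2+176z+456)
  z**3-z**2-14z-96 = (-(1/42)z-67/882)(-42z**2+176z+456) + ((4510/441)z-9020/147)
  -42z**2+176z+456 = (-(9261/2255)z-16758/2255)((4510/441)z-9020/147) + (0)
Last nonzero remainder: (4510/441)z-9020/147. Dividing through by 4510/441 gives the monic gcd z-6.
Cancel z-6 from numerator and denominator to get the reduced form.

(-108-36z+3z**2+z**3)/(16+5z+z**2)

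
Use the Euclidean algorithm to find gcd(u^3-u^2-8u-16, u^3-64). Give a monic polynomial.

Apply the Euclidean algorithm:
  u^3-u^2-8u-16 = (u^3-64) + (-u^2-8u+48)
  u^3-64 = (-u+8)(-u^2-8u+48) + (112u-448)
  -u^2-8u+48 = (-(1/112)u-3/28)(112u-448) + (0)
Last nonzero remainder: 112u-448. Dividing through by 112 gives the monic gcd u-4.

u-4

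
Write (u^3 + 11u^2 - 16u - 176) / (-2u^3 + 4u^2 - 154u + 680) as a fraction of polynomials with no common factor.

(-u^2 - 15u - 44)/(2u^2 + 4u + 170)

By polynomial division,
  u^3 + 11u^2 - 16u - 176 = (-1/2)(-2u^3 + 4u^2 - 154u + 680) + (13u^2 - 93u + 164)
  -2u^3 + 4u^2 - 154u + 680 = (-(2/13)u - 134/169)(13u^2 - 93u + 164) + (-(34224/169)u + 136896/169)
  13u^2 - 93u + 164 = (-(2197/34224)u + 6929/34224)(-(34224/169)u + 136896/169) + (0)
Last nonzero remainder: -(34224/169)u + 136896/169. Dividing through by -34224/169 gives the monic gcd u - 4.
Cancel u - 4 from numerator and denominator to get the reduced form.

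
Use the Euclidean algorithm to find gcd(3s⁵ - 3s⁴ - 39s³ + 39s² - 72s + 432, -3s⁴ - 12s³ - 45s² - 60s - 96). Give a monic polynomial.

Apply the Euclidean algorithm:
  3s⁵ - 3s⁴ - 39s³ + 39s² - 72s + 432 = (-s + 5)(-3s⁴ - 12s³ - 45s² - 60s - 96) + (-24s³ + 204s² + 132s + 912)
  -3s⁴ - 12s³ - 45s² - 60s - 96 = ((1/8)s + 25/16)(-24s³ + 204s² + 132s + 912) + (-(1521/4)s² - (1521/4)s - 1521)
  -24s³ + 204s² + 132s + 912 = ((32/507)s - 304/507)(-(1521/4)s² - (1521/4)s - 1521) + (0)
Last nonzero remainder: -(1521/4)s² - (1521/4)s - 1521. Dividing through by -1521/4 gives the monic gcd s² + s + 4.

s² + s + 4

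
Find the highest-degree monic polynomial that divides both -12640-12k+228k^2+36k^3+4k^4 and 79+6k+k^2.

79+6k+k^2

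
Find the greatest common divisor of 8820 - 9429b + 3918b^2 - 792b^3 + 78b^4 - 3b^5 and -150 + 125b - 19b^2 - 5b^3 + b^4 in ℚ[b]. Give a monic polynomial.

15 - 8b + b^2

Apply the Euclidean algorithm:
  -3b^5 + 78b^4 - 792b^3 + 3918b^2 - 9429b + 8820 = (-3b + 63)(b^4 - 5b^3 - 19b^2 + 125b - 150) + (-534b^3 + 5490b^2 - 17754b + 18270)
  b^4 - 5b^3 - 19b^2 + 125b - 150 = (-(1/534)b - 235/23763)(-534b^3 + 5490b^2 - 17754b + 18270) + ((16200/7921)b^2 - (129600/7921)b + 243000/7921)
  -534b^3 + 5490b^2 - 17754b + 18270 = (-(704969/2700)b + 1607963/2700)((16200/7921)b^2 - (129600/7921)b + 243000/7921) + (0)
Last nonzero remainder: (16200/7921)b^2 - (129600/7921)b + 243000/7921. Dividing through by 16200/7921 gives the monic gcd b^2 - 8b + 15.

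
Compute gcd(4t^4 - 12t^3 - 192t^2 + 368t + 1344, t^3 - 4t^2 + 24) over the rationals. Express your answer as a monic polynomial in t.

t + 2

Apply the Euclidean algorithm:
  4t^4 - 12t^3 - 192t^2 + 368t + 1344 = (4t + 4)(t^3 - 4t^2 + 24) + (-176t^2 + 272t + 1248)
  t^3 - 4t^2 + 24 = (-(1/176)t + 27/1936)(-176t^2 + 272t + 1248) + ((399/121)t + 798/121)
  -176t^2 + 272t + 1248 = (-(21296/399)t + 25168/133)((399/121)t + 798/121) + (0)
Last nonzero remainder: (399/121)t + 798/121. Dividing through by 399/121 gives the monic gcd t + 2.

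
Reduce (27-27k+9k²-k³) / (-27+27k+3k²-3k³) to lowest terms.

Apply the Euclidean algorithm:
  -k³+9k²-27k+27 = (1/3)(-3k³+3k²+27k-27) + (8k²-36k+36)
  -3k³+3k²+27k-27 = (-(3/8)k-21/16)(8k²-36k+36) + (-(27/4)k+81/4)
  8k²-36k+36 = (-(32/27)k+16/9)(-(27/4)k+81/4) + (0)
Last nonzero remainder: -(27/4)k+81/4. Dividing through by -27/4 gives the monic gcd k-3.
Cancel k-3 from numerator and denominator to get the reduced form.

(9-6k+k²)/(-9+6k+3k²)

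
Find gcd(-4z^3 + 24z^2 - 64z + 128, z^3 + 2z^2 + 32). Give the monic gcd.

Euclidean algorithm in ℚ[z]:
  -4z^3 + 24z^2 - 64z + 128 = (-4)(z^3 + 2z^2 + 32) + (32z^2 - 64z + 256)
  z^3 + 2z^2 + 32 = ((1/32)z + 1/8)(32z^2 - 64z + 256) + (0)
Last nonzero remainder: 32z^2 - 64z + 256. Dividing through by 32 gives the monic gcd z^2 - 2z + 8.

z^2 - 2z + 8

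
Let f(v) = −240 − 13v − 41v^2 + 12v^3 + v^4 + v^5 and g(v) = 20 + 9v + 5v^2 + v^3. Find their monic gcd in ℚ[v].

5 + v + v^2

Apply the Euclidean algorithm:
  v^5 + v^4 + 12v^3 − 41v^2 − 13v − 240 = (v^2 − 4v + 23)(v^3 + 5v^2 + 9v + 20) + (−140v^2 − 140v − 700)
  v^3 + 5v^2 + 9v + 20 = (−(1/140)v − 1/35)(−140v^2 − 140v − 700) + (0)
Last nonzero remainder: −140v^2 − 140v − 700. Dividing through by −140 gives the monic gcd v^2 + v + 5.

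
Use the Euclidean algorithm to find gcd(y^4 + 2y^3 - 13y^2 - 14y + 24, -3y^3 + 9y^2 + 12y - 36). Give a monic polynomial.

Apply the Euclidean algorithm:
  y^4 + 2y^3 - 13y^2 - 14y + 24 = (-(1/3)y - 5/3)(-3y^3 + 9y^2 + 12y - 36) + (6y^2 - 6y - 36)
  -3y^3 + 9y^2 + 12y - 36 = (-(1/2)y + 1)(6y^2 - 6y - 36) + (0)
Last nonzero remainder: 6y^2 - 6y - 36. Dividing through by 6 gives the monic gcd y^2 - y - 6.

y^2 - y - 6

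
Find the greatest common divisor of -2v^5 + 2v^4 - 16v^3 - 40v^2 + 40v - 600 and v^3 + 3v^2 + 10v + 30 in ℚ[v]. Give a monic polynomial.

v^3 + 3v^2 + 10v + 30

Repeated division with remainder:
  -2v^5 + 2v^4 - 16v^3 - 40v^2 + 40v - 600 = (-2v^2 + 8v - 20)(v^3 + 3v^2 + 10v + 30) + (0)
The last nonzero remainder v^3 + 3v^2 + 10v + 30 is already monic.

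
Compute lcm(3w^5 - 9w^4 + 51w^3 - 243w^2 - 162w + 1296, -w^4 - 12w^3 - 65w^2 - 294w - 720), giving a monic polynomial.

Euclidean algorithm in ℚ[w]:
  3w^5 - 9w^4 + 51w^3 - 243w^2 - 162w + 1296 = (-3w + 45)(-w^4 - 12w^3 - 65w^2 - 294w - 720) + (396w^3 + 1800w^2 + 10908w + 33696)
  -w^4 - 12w^3 - 65w^2 - 294w - 720 = (-(1/396)w - 41/2178)(396w^3 + 1800w^2 + 10908w + 33696) + (-(432/121)w^2 - (432/121)w - 10368/121)
  396w^3 + 1800w^2 + 10908w + 33696 = (-(1331/12)w - 1573/4)(-(432/121)w^2 - (432/121)w - 10368/121) + (0)
Last nonzero remainder: -(432/121)w^2 - (432/121)w - 10368/121. Dividing through by -432/121 gives the monic gcd w^2 + w + 24.
Then lcm(f, g) = f·g / gcd(f, g); expanding and making the result monic gives the answer.

w^7 + 8w^6 + 14w^5 + 16w^4 - 435w^3 - 2592w^2 + 3132w + 12960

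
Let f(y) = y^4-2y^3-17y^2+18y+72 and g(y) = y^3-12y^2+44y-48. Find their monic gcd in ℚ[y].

y-4

By polynomial division,
  y^4-2y^3-17y^2+18y+72 = (y+10)(y^3-12y^2+44y-48) + (59y^2-374y+552)
  y^3-12y^2+44y-48 = ((1/59)y-334/3481)(59y^2-374y+552) + (-(4320/3481)y+17280/3481)
  59y^2-374y+552 = (-(205379/4320)y+80063/720)(-(4320/3481)y+17280/3481) + (0)
Last nonzero remainder: -(4320/3481)y+17280/3481. Dividing through by -4320/3481 gives the monic gcd y-4.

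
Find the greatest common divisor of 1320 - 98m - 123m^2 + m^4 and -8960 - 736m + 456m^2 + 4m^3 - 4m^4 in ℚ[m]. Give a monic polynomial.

Repeated division with remainder:
  m^4 - 123m^2 - 98m + 1320 = (-1/4)(-4m^4 + 4m^3 + 456m^2 - 736m - 8960) + (m^3 - 9m^2 - 282m - 920)
  -4m^4 + 4m^3 + 456m^2 - 736m - 8960 = (-4m - 32)(m^3 - 9m^2 - 282m - 920) + (-960m^2 - 13440m - 38400)
  m^3 - 9m^2 - 282m - 920 = (-(1/960)m + 23/960)(-960m^2 - 13440m - 38400) + (0)
Last nonzero remainder: -960m^2 - 13440m - 38400. Dividing through by -960 gives the monic gcd m^2 + 14m + 40.

40 + 14m + m^2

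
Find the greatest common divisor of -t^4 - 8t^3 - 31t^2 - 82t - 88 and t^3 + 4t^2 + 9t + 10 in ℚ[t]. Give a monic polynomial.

t + 2

Euclidean algorithm in ℚ[t]:
  -t^4 - 8t^3 - 31t^2 - 82t - 88 = (-t - 4)(t^3 + 4t^2 + 9t + 10) + (-6t^2 - 36t - 48)
  t^3 + 4t^2 + 9t + 10 = (-(1/6)t + 1/3)(-6t^2 - 36t - 48) + (13t + 26)
  -6t^2 - 36t - 48 = (-(6/13)t - 24/13)(13t + 26) + (0)
Last nonzero remainder: 13t + 26. Dividing through by 13 gives the monic gcd t + 2.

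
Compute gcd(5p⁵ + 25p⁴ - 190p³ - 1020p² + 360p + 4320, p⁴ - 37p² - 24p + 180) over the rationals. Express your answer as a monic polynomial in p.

By polynomial division,
  5p⁵ + 25p⁴ - 190p³ - 1020p² + 360p + 4320 = (5p + 25)(p⁴ - 37p² - 24p + 180) + (-5p³ + 25p² + 60p - 180)
  p⁴ - 37p² - 24p + 180 = (-(1/5)p - 1)(-5p³ + 25p² + 60p - 180) + (0)
Last nonzero remainder: -5p³ + 25p² + 60p - 180. Dividing through by -5 gives the monic gcd p³ - 5p² - 12p + 36.

p³ - 5p² - 12p + 36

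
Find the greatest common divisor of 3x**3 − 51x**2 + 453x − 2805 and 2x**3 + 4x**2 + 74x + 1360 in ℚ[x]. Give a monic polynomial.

By polynomial division,
  3x**3 − 51x**2 + 453x − 2805 = (3/2)(2x**3 + 4x**2 + 74x + 1360) + (−57x**2 + 342x − 4845)
  2x**3 + 4x**2 + 74x + 1360 = (−(2/57)x − 16/57)(−57x**2 + 342x − 4845) + (0)
Last nonzero remainder: −57x**2 + 342x − 4845. Dividing through by −57 gives the monic gcd x**2 − 6x + 85.

x**2 − 6x + 85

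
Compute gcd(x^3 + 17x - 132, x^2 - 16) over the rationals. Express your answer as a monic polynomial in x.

x - 4

Apply the Euclidean algorithm:
  x^3 + 17x - 132 = (x)(x^2 - 16) + (33x - 132)
  x^2 - 16 = ((1/33)x + 4/33)(33x - 132) + (0)
Last nonzero remainder: 33x - 132. Dividing through by 33 gives the monic gcd x - 4.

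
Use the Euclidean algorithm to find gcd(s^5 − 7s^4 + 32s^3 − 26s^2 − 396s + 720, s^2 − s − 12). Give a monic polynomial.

Repeated division with remainder:
  s^5 − 7s^4 + 32s^3 − 26s^2 − 396s + 720 = (s^3 − 6s^2 + 38s − 60)(s^2 − s − 12) + (0)
The last nonzero remainder s^2 − s − 12 is already monic.

s^2 − s − 12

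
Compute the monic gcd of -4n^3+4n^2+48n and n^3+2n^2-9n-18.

n+3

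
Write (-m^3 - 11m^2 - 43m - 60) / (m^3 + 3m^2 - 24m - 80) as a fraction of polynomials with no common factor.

Repeated division with remainder:
  -m^3 - 11m^2 - 43m - 60 = (-1)(m^3 + 3m^2 - 24m - 80) + (-8m^2 - 67m - 140)
  m^3 + 3m^2 - 24m - 80 = (-(1/8)m + 43/64)(-8m^2 - 67m - 140) + ((225/64)m + 225/16)
  -8m^2 - 67m - 140 = (-(512/225)m - 448/45)((225/64)m + 225/16) + (0)
Last nonzero remainder: (225/64)m + 225/16. Dividing through by 225/64 gives the monic gcd m + 4.
Cancel m + 4 from numerator and denominator to get the reduced form.

(-m^2 - 7m - 15)/(m^2 - m - 20)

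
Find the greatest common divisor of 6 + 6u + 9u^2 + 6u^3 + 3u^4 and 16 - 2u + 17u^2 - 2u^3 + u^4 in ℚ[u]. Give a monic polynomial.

1 + u^2

Euclidean algorithm in ℚ[u]:
  3u^4 + 6u^3 + 9u^2 + 6u + 6 = (3)(u^4 - 2u^3 + 17u^2 - 2u + 16) + (12u^3 - 42u^2 + 12u - 42)
  u^4 - 2u^3 + 17u^2 - 2u + 16 = ((1/12)u + 1/8)(12u^3 - 42u^2 + 12u - 42) + ((85/4)u^2 + 85/4)
  12u^3 - 42u^2 + 12u - 42 = ((48/85)u - 168/85)((85/4)u^2 + 85/4) + (0)
Last nonzero remainder: (85/4)u^2 + 85/4. Dividing through by 85/4 gives the monic gcd u^2 + 1.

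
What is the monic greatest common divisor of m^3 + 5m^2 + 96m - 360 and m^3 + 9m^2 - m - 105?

Repeated division with remainder:
  m^3 + 5m^2 + 96m - 360 = (m^3 + 9m^2 - m - 105) + (-4m^2 + 97m - 255)
  m^3 + 9m^2 - m - 105 = (-(1/4)m - 133/16)(-4m^2 + 97m - 255) + ((11865/16)m - 35595/16)
  -4m^2 + 97m - 255 = (-(64/11865)m + 272/2373)((11865/16)m - 35595/16) + (0)
Last nonzero remainder: (11865/16)m - 35595/16. Dividing through by 11865/16 gives the monic gcd m - 3.

m - 3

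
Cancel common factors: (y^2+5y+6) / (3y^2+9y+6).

By polynomial division,
  y^2+5y+6 = (1/3)(3y^2+9y+6) + (2y+4)
  3y^2+9y+6 = ((3/2)y+3/2)(2y+4) + (0)
Last nonzero remainder: 2y+4. Dividing through by 2 gives the monic gcd y+2.
Cancel y+2 from numerator and denominator to get the reduced form.

(y+3)/(3y+3)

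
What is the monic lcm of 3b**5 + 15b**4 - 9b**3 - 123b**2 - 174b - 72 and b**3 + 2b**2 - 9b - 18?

b**6 + 8b**5 + 12b**4 - 50b**3 - 181b**2 - 198b - 72

By polynomial division,
  3b**5 + 15b**4 - 9b**3 - 123b**2 - 174b - 72 = (3b**2 + 9b)(b**3 + 2b**2 - 9b - 18) + (12b**2 - 12b - 72)
  b**3 + 2b**2 - 9b - 18 = ((1/12)b + 1/4)(12b**2 - 12b - 72) + (0)
Last nonzero remainder: 12b**2 - 12b - 72. Dividing through by 12 gives the monic gcd b**2 - b - 6.
Then lcm(f, g) = f·g / gcd(f, g); expanding and making the result monic gives the answer.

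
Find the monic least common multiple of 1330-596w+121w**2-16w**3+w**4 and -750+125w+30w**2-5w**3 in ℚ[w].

-39900+16550w-1704w**2-237w**3+107w**4-17w**5+w**6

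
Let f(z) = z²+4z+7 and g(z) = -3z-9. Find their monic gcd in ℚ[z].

Euclidean algorithm in ℚ[z]:
  z²+4z+7 = (-(1/3)z-1/3)(-3z-9) + (4)
  -3z-9 = (-(3/4)z-9/4)(4) + (0)
The last nonzero remainder is the constant 4, so the polynomials are coprime and gcd = 1.

1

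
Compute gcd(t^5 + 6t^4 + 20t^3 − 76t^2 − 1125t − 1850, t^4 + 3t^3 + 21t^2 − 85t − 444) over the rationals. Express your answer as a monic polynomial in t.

Euclidean algorithm in ℚ[t]:
  t^5 + 6t^4 + 20t^3 − 76t^2 − 1125t − 1850 = (t + 3)(t^4 + 3t^3 + 21t^2 − 85t − 444) + (−10t^3 − 54t^2 − 426t − 518)
  t^4 + 3t^3 + 21t^2 − 85t − 444 = (−(1/10)t + 6/25)(−10t^3 − 54t^2 − 426t − 518) + (−(216/25)t^2 − (864/25)t − 7992/25)
  −10t^3 − 54t^2 − 426t − 518 = ((125/108)t + 175/108)(−(216/25)t^2 − (864/25)t − 7992/25) + (0)
Last nonzero remainder: −(216/25)t^2 − (864/25)t − 7992/25. Dividing through by −216/25 gives the monic gcd t^2 + 4t + 37.

t^2 + 4t + 37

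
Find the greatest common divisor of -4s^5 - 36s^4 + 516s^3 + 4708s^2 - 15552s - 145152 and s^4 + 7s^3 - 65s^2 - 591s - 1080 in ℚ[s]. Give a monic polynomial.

s^2 - s - 72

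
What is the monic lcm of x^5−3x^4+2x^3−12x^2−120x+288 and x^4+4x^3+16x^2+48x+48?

By polynomial division,
  x^5−3x^4+2x^3−12x^2−120x+288 = (x−7)(x^4+4x^3+16x^2+48x+48) + (14x^3+52x^2+168x+624)
  x^4+4x^3+16x^2+48x+48 = ((1/14)x+1/49)(14x^3+52x^2+168x+624) + ((144/49)x^2+1728/49)
  14x^3+52x^2+168x+624 = ((343/72)x+637/36)((144/49)x^2+1728/49) + (0)
Last nonzero remainder: (144/49)x^2+1728/49. Dividing through by 144/49 gives the monic gcd x^2+12.
Then lcm(f, g) = f·g / gcd(f, g); expanding and making the result monic gives the answer.

x^7+x^6−6x^5−16x^4−160x^3−240x^2+672x+1152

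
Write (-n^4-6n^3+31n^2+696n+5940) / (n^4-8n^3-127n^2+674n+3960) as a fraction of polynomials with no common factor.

(-n^2-7n-66)/(n^2-7n-44)

By polynomial division,
  -n^4-6n^3+31n^2+696n+5940 = (-1)(n^4-8n^3-127n^2+674n+3960) + (-14n^3-96n^2+1370n+9900)
  n^4-8n^3-127n^2+674n+3960 = (-(1/14)n+52/49)(-14n^3-96n^2+1370n+9900) + ((3564/49)n^2-(3564/49)n-320760/49)
  -14n^3-96n^2+1370n+9900 = (-(343/1782)n-245/162)((3564/49)n^2-(3564/49)n-320760/49) + (0)
Last nonzero remainder: (3564/49)n^2-(3564/49)n-320760/49. Dividing through by 3564/49 gives the monic gcd n^2-n-90.
Cancel n^2-n-90 from numerator and denominator to get the reduced form.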